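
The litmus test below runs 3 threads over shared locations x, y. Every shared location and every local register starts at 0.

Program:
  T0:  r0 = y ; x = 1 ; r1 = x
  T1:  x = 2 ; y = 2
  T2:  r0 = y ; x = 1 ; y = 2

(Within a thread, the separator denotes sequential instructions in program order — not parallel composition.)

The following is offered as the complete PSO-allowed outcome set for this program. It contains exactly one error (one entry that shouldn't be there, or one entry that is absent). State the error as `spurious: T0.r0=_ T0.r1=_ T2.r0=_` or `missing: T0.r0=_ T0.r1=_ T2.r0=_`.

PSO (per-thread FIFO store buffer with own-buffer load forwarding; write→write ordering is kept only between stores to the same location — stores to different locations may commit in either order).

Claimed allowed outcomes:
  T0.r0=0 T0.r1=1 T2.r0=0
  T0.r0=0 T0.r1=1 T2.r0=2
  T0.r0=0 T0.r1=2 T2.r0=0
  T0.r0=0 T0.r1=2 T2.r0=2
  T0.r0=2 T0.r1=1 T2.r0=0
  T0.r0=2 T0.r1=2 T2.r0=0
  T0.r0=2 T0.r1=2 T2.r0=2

outcome vector order: (T0.r0,T0.r1,T2.r0)
PSO: 8 outcomes — {0/1/0; 0/1/2; 0/2/0; 0/2/2; 2/1/0; 2/1/2; 2/2/0; 2/2/2}
PSO∖claimed = {2/1/2}

missing: T0.r0=2 T0.r1=1 T2.r0=2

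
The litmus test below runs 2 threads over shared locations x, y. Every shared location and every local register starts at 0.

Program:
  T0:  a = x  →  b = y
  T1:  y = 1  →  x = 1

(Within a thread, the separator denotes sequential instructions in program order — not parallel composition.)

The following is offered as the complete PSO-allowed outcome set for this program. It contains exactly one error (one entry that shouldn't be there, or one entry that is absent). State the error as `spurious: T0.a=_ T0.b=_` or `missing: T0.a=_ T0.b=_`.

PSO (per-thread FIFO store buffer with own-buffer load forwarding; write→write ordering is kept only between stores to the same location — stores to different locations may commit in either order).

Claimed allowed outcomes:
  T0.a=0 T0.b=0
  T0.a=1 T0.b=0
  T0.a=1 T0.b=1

outcome vector order: (T0.a,T0.b)
[PSO] allowed = {0/0, 0/1, 1/0, 1/1}
PSO∖claimed = {0/1}

missing: T0.a=0 T0.b=1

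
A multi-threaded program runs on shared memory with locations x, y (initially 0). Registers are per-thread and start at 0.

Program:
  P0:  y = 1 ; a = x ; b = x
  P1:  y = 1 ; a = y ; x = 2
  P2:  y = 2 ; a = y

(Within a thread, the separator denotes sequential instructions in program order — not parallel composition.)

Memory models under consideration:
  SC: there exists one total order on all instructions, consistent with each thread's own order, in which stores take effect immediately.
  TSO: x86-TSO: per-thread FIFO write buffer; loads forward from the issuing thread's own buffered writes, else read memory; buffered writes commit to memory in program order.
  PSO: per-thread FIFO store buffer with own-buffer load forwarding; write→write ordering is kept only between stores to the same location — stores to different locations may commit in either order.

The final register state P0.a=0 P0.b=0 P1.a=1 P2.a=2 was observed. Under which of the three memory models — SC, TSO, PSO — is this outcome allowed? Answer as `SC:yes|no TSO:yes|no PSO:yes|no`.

SC:yes TSO:yes PSO:yes

outcome vector order: (P0.a,P0.b,P1.a,P2.a)
SC: 12 outcomes — {<0 0 1 1>; <0 0 1 2>; <0 0 2 1>; <0 0 2 2>; <0 2 1 1>; <0 2 1 2>; <0 2 2 1>; <0 2 2 2>; <2 2 1 1>; <2 2 1 2>; <2 2 2 1>; <2 2 2 2>}
TSO: 12 outcomes — {<0 0 1 1>; <0 0 1 2>; <0 0 2 1>; <0 0 2 2>; <0 2 1 1>; <0 2 1 2>; <0 2 2 1>; <0 2 2 2>; <2 2 1 1>; <2 2 1 2>; <2 2 2 1>; <2 2 2 2>}
PSO: 12 outcomes — {<0 0 1 1>; <0 0 1 2>; <0 0 2 1>; <0 0 2 2>; <0 2 1 1>; <0 2 1 2>; <0 2 2 1>; <0 2 2 2>; <2 2 1 1>; <2 2 1 2>; <2 2 2 1>; <2 2 2 2>}
target <0 0 1 2> ∈ {SC,TSO,PSO}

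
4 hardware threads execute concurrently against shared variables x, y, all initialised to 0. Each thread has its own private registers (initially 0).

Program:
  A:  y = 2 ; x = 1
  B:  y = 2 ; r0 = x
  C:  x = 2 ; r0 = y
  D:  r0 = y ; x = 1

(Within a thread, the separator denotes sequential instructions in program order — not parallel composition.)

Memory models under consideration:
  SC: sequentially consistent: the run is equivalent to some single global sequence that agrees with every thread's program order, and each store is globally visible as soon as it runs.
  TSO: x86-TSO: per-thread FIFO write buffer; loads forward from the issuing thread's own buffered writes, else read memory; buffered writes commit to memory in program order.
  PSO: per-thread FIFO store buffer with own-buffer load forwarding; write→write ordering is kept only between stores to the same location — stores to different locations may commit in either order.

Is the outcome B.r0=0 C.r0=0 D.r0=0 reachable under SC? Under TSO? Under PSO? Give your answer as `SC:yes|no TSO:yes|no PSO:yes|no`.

SC:no TSO:yes PSO:yes

outcome vector order: (B.r0,C.r0,D.r0)
[SC] allowed = {020, 022, 100, 102, 120, 122, 200, 202, 220, 222}
[TSO] allowed = {000, 002, 020, 022, 100, 102, 120, 122, 200, 202, 220, 222}
[PSO] allowed = {000, 002, 020, 022, 100, 102, 120, 122, 200, 202, 220, 222}
target 000 ∈ {TSO,PSO}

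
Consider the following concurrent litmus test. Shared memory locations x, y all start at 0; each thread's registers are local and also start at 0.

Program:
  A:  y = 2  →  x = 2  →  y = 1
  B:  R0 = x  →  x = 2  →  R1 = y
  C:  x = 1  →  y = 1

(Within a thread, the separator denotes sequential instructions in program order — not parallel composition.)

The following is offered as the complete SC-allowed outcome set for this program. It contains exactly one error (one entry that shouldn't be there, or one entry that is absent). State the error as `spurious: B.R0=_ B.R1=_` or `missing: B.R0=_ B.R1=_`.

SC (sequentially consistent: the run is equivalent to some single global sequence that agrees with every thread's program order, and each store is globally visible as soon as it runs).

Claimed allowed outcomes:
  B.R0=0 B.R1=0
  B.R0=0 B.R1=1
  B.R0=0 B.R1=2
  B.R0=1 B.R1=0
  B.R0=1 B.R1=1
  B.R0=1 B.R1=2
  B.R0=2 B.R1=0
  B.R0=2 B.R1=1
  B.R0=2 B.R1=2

outcome vector order: (B.R0,B.R1)
[SC] allowed = {00, 01, 02, 10, 11, 12, 21, 22}
claimed∖SC = {20}

spurious: B.R0=2 B.R1=0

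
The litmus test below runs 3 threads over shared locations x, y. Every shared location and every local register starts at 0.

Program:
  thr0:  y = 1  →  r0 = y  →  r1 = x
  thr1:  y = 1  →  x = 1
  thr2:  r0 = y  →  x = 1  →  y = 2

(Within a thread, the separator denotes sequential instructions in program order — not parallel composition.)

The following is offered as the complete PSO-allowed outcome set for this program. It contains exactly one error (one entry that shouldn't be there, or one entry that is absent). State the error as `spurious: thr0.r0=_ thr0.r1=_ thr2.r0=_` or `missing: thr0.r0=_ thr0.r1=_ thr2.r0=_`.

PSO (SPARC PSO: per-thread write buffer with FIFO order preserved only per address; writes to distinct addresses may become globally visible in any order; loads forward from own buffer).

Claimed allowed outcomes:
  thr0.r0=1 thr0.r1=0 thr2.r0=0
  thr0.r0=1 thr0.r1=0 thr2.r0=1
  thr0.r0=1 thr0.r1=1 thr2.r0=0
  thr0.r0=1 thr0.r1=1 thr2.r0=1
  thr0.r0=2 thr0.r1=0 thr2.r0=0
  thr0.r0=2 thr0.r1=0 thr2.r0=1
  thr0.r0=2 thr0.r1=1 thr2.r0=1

missing: thr0.r0=2 thr0.r1=1 thr2.r0=0

outcome vector order: (thr0.r0,thr0.r1,thr2.r0)
PSO: 8 outcomes — {100; 101; 110; 111; 200; 201; 210; 211}
PSO∖claimed = {210}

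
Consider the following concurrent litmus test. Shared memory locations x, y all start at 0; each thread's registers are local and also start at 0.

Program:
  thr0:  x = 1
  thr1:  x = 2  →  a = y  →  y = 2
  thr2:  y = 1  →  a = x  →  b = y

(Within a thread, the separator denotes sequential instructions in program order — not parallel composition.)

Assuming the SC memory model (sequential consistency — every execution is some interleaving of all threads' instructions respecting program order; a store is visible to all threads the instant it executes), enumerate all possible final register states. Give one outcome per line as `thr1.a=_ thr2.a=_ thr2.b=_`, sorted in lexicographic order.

outcome vector order: (thr1.a,thr2.a,thr2.b)
|SC outcomes| = 10

thr1.a=0 thr2.a=1 thr2.b=1
thr1.a=0 thr2.a=1 thr2.b=2
thr1.a=0 thr2.a=2 thr2.b=1
thr1.a=0 thr2.a=2 thr2.b=2
thr1.a=1 thr2.a=0 thr2.b=1
thr1.a=1 thr2.a=0 thr2.b=2
thr1.a=1 thr2.a=1 thr2.b=1
thr1.a=1 thr2.a=1 thr2.b=2
thr1.a=1 thr2.a=2 thr2.b=1
thr1.a=1 thr2.a=2 thr2.b=2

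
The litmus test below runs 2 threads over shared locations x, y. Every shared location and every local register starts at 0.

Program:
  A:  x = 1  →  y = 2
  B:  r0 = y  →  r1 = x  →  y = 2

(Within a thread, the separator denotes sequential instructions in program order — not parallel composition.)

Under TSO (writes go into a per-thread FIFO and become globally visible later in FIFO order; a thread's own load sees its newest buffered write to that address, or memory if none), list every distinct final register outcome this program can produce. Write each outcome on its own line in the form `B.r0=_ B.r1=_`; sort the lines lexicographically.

B.r0=0 B.r1=0
B.r0=0 B.r1=1
B.r0=2 B.r1=1

outcome vector order: (B.r0,B.r1)
|TSO outcomes| = 3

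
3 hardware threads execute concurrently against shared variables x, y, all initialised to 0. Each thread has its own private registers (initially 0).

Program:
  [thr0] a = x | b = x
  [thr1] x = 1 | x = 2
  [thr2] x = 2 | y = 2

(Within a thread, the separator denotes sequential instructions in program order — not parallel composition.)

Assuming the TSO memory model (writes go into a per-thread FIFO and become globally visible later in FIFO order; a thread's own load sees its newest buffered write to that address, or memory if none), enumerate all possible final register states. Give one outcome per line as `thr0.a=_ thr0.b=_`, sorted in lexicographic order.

outcome vector order: (thr0.a,thr0.b)
|TSO outcomes| = 7

thr0.a=0 thr0.b=0
thr0.a=0 thr0.b=1
thr0.a=0 thr0.b=2
thr0.a=1 thr0.b=1
thr0.a=1 thr0.b=2
thr0.a=2 thr0.b=1
thr0.a=2 thr0.b=2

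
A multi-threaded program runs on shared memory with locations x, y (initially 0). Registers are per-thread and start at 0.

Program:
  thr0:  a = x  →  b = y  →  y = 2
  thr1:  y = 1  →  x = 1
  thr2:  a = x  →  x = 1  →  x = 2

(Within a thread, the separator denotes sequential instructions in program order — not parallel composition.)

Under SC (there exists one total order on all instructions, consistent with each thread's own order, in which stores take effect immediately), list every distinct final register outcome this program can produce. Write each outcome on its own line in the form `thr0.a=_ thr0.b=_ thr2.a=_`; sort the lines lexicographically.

outcome vector order: (thr0.a,thr0.b,thr2.a)
|SC outcomes| = 10

thr0.a=0 thr0.b=0 thr2.a=0
thr0.a=0 thr0.b=0 thr2.a=1
thr0.a=0 thr0.b=1 thr2.a=0
thr0.a=0 thr0.b=1 thr2.a=1
thr0.a=1 thr0.b=0 thr2.a=0
thr0.a=1 thr0.b=1 thr2.a=0
thr0.a=1 thr0.b=1 thr2.a=1
thr0.a=2 thr0.b=0 thr2.a=0
thr0.a=2 thr0.b=1 thr2.a=0
thr0.a=2 thr0.b=1 thr2.a=1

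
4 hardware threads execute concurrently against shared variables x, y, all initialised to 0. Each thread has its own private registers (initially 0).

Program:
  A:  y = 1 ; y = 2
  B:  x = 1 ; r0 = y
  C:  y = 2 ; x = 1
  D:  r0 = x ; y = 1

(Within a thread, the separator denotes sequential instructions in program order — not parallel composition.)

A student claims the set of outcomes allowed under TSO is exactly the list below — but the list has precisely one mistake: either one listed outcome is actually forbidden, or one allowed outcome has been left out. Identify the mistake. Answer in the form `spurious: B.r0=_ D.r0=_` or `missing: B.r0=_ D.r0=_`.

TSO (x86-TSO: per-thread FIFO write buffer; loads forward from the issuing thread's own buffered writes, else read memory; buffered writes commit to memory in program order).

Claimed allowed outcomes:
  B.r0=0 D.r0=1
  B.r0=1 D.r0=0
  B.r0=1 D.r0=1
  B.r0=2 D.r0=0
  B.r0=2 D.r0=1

missing: B.r0=0 D.r0=0

outcome vector order: (B.r0,D.r0)
[TSO] allowed = {<0 0>, <0 1>, <1 0>, <1 1>, <2 0>, <2 1>}
TSO∖claimed = {<0 0>}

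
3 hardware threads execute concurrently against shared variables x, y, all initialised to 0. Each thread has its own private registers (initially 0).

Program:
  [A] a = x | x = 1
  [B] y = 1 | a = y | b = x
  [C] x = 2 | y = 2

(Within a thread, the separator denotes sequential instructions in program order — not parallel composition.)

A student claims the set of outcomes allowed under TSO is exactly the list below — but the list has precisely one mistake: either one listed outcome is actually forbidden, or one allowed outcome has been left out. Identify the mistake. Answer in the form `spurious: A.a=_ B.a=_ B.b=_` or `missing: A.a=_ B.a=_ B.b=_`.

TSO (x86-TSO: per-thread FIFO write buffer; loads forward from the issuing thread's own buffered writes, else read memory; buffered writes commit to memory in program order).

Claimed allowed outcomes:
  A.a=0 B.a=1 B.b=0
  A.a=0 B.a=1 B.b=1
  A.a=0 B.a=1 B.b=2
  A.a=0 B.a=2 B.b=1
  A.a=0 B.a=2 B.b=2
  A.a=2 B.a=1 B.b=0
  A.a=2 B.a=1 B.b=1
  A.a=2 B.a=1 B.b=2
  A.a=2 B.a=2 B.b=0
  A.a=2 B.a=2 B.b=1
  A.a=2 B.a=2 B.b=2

outcome vector order: (A.a,B.a,B.b)
[TSO] allowed = {0/1/0, 0/1/1, 0/1/2, 0/2/1, 0/2/2, 2/1/0, 2/1/1, 2/1/2, 2/2/1, 2/2/2}
claimed∖TSO = {2/2/0}

spurious: A.a=2 B.a=2 B.b=0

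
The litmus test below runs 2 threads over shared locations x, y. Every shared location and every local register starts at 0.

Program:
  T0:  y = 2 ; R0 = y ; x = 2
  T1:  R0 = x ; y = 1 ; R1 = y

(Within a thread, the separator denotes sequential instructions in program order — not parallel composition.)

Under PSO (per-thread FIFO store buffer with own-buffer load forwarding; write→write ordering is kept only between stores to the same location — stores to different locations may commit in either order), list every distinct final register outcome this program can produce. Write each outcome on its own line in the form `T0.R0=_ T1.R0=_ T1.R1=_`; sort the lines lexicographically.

T0.R0=1 T1.R0=0 T1.R1=1
T0.R0=2 T1.R0=0 T1.R1=1
T0.R0=2 T1.R0=0 T1.R1=2
T0.R0=2 T1.R0=2 T1.R1=1
T0.R0=2 T1.R0=2 T1.R1=2

outcome vector order: (T0.R0,T1.R0,T1.R1)
|PSO outcomes| = 5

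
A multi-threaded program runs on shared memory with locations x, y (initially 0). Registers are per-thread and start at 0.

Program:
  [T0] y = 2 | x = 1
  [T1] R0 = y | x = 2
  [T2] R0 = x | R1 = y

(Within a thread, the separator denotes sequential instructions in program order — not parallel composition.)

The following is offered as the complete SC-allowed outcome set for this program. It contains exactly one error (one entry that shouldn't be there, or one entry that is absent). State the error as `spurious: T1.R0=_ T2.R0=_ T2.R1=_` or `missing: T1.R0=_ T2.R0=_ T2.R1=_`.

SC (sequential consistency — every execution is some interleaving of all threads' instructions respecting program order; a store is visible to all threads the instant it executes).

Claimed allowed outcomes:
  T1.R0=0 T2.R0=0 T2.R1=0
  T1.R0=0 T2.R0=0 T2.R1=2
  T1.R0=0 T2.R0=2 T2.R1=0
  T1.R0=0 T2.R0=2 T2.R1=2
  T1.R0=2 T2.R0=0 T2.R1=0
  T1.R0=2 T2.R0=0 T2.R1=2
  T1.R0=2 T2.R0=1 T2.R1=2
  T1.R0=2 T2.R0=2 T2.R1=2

outcome vector order: (T1.R0,T2.R0,T2.R1)
SC: 9 outcomes — {<0 0 0>; <0 0 2>; <0 1 2>; <0 2 0>; <0 2 2>; <2 0 0>; <2 0 2>; <2 1 2>; <2 2 2>}
SC∖claimed = {<0 1 2>}

missing: T1.R0=0 T2.R0=1 T2.R1=2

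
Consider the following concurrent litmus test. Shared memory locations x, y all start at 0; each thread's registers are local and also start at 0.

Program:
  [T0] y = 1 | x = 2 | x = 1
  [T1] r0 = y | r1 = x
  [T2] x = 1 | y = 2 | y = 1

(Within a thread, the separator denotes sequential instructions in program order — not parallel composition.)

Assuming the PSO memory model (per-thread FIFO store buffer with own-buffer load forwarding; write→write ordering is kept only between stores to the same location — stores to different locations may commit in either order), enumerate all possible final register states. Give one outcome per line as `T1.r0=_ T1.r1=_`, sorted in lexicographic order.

outcome vector order: (T1.r0,T1.r1)
|PSO outcomes| = 9

T1.r0=0 T1.r1=0
T1.r0=0 T1.r1=1
T1.r0=0 T1.r1=2
T1.r0=1 T1.r1=0
T1.r0=1 T1.r1=1
T1.r0=1 T1.r1=2
T1.r0=2 T1.r1=0
T1.r0=2 T1.r1=1
T1.r0=2 T1.r1=2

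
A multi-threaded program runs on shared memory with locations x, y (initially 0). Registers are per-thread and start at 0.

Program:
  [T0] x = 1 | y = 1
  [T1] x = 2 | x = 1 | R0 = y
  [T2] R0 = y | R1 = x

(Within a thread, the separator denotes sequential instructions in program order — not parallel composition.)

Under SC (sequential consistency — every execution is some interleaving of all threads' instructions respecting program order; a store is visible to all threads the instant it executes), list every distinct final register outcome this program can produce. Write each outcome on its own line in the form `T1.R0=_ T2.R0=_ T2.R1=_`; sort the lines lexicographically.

T1.R0=0 T2.R0=0 T2.R1=0
T1.R0=0 T2.R0=0 T2.R1=1
T1.R0=0 T2.R0=0 T2.R1=2
T1.R0=0 T2.R0=1 T2.R1=1
T1.R0=1 T2.R0=0 T2.R1=0
T1.R0=1 T2.R0=0 T2.R1=1
T1.R0=1 T2.R0=0 T2.R1=2
T1.R0=1 T2.R0=1 T2.R1=1
T1.R0=1 T2.R0=1 T2.R1=2

outcome vector order: (T1.R0,T2.R0,T2.R1)
|SC outcomes| = 9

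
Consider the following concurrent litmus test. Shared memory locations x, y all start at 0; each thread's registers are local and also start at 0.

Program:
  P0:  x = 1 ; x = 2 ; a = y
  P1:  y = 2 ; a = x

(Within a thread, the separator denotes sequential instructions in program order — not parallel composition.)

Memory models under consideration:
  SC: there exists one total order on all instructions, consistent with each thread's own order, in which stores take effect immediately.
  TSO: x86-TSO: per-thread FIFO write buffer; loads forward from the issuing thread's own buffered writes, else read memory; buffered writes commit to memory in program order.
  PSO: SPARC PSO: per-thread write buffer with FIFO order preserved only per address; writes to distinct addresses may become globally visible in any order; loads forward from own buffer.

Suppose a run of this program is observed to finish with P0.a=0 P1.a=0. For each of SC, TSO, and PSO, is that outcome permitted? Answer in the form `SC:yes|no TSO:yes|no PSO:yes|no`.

SC:no TSO:yes PSO:yes

outcome vector order: (P0.a,P1.a)
SC: 4 outcomes — {(0,2); (2,0); (2,1); (2,2)}
TSO: 6 outcomes — {(0,0); (0,1); (0,2); (2,0); (2,1); (2,2)}
PSO: 6 outcomes — {(0,0); (0,1); (0,2); (2,0); (2,1); (2,2)}
target (0,0) ∈ {TSO,PSO}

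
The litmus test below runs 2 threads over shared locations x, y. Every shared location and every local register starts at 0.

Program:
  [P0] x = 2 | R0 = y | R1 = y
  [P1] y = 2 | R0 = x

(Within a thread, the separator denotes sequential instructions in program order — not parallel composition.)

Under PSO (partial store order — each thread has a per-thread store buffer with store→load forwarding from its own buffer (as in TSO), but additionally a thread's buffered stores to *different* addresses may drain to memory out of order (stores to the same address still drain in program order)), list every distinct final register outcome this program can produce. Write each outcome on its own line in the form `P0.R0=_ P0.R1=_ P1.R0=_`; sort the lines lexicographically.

outcome vector order: (P0.R0,P0.R1,P1.R0)
|PSO outcomes| = 6

P0.R0=0 P0.R1=0 P1.R0=0
P0.R0=0 P0.R1=0 P1.R0=2
P0.R0=0 P0.R1=2 P1.R0=0
P0.R0=0 P0.R1=2 P1.R0=2
P0.R0=2 P0.R1=2 P1.R0=0
P0.R0=2 P0.R1=2 P1.R0=2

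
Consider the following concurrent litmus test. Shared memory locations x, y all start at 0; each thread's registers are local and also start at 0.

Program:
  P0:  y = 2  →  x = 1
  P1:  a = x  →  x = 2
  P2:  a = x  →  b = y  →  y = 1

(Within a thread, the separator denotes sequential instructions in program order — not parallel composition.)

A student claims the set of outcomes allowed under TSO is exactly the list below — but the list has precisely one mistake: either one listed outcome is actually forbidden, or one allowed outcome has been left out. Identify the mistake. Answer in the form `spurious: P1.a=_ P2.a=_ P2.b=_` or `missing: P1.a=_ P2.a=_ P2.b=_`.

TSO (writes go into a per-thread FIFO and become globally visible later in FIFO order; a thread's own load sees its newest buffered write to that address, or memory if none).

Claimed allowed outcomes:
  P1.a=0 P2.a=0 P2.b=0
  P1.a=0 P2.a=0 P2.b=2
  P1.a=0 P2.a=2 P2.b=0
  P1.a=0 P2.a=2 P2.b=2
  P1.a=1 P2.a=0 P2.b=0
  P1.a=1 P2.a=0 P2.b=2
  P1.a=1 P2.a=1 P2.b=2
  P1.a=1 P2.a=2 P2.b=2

outcome vector order: (P1.a,P2.a,P2.b)
[TSO] allowed = {0/0/0; 0/0/2; 0/1/2; 0/2/0; 0/2/2; 1/0/0; 1/0/2; 1/1/2; 1/2/2}
TSO∖claimed = {0/1/2}

missing: P1.a=0 P2.a=1 P2.b=2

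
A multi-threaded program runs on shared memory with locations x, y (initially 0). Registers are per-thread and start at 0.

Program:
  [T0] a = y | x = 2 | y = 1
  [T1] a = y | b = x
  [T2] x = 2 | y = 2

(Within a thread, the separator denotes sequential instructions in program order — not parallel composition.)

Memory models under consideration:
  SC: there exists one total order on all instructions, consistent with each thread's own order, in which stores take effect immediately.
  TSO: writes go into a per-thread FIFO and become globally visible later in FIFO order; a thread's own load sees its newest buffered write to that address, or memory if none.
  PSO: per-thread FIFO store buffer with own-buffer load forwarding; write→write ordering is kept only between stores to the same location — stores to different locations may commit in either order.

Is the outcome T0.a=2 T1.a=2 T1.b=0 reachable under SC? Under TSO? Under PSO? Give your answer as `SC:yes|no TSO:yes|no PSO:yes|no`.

outcome vector order: (T0.a,T1.a,T1.b)
SC (8): <0 0 0> <0 0 2> <0 1 2> <0 2 2> <2 0 0> <2 0 2> <2 1 2> <2 2 2>
TSO (8): <0 0 0> <0 0 2> <0 1 2> <0 2 2> <2 0 0> <2 0 2> <2 1 2> <2 2 2>
PSO (12): <0 0 0> <0 0 2> <0 1 0> <0 1 2> <0 2 0> <0 2 2> <2 0 0> <2 0 2> <2 1 0> <2 1 2> <2 2 0> <2 2 2>
target <2 2 0> ∈ {PSO}

SC:no TSO:no PSO:yes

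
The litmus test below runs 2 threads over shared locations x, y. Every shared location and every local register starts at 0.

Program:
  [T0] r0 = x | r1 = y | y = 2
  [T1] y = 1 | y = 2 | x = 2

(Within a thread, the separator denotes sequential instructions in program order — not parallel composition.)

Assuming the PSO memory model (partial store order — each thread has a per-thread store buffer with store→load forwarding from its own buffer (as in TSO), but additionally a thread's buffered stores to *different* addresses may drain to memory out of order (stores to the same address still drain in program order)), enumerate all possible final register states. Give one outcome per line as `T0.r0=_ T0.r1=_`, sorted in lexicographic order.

T0.r0=0 T0.r1=0
T0.r0=0 T0.r1=1
T0.r0=0 T0.r1=2
T0.r0=2 T0.r1=0
T0.r0=2 T0.r1=1
T0.r0=2 T0.r1=2

outcome vector order: (T0.r0,T0.r1)
|PSO outcomes| = 6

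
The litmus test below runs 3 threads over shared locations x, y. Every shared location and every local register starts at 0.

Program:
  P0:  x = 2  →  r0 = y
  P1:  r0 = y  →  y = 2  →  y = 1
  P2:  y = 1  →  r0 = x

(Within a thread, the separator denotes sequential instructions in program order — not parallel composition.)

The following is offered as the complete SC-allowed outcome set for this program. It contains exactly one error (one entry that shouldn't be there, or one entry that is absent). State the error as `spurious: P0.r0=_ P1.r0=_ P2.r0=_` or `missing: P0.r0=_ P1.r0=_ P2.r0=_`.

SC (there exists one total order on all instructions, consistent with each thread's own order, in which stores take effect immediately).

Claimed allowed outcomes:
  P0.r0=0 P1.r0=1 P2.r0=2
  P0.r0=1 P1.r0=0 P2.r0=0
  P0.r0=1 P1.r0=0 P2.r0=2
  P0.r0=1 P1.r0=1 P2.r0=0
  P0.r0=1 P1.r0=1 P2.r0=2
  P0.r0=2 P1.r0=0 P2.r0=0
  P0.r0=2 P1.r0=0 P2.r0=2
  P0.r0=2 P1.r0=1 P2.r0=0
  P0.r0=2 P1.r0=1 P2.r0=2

missing: P0.r0=0 P1.r0=0 P2.r0=2

outcome vector order: (P0.r0,P1.r0,P2.r0)
SC: 10 outcomes — {002, 012, 100, 102, 110, 112, 200, 202, 210, 212}
SC∖claimed = {002}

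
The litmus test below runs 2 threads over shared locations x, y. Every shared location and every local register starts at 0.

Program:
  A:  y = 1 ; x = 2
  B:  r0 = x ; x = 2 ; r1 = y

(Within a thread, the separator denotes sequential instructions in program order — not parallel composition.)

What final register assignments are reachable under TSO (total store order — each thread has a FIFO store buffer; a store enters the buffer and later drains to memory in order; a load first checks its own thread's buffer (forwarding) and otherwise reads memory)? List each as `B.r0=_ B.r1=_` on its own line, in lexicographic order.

B.r0=0 B.r1=0
B.r0=0 B.r1=1
B.r0=2 B.r1=1

outcome vector order: (B.r0,B.r1)
|TSO outcomes| = 3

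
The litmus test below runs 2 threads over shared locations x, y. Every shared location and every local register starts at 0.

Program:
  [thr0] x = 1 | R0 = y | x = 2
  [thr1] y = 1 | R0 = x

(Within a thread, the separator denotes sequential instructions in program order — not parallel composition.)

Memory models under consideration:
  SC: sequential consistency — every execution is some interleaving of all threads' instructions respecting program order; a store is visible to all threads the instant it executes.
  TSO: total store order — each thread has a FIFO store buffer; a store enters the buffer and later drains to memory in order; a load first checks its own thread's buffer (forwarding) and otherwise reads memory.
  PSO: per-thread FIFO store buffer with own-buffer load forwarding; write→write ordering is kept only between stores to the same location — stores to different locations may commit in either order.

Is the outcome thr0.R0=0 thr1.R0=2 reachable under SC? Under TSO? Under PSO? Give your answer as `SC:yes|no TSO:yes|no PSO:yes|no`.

outcome vector order: (thr0.R0,thr1.R0)
[SC] allowed = {(0,1), (0,2), (1,0), (1,1), (1,2)}
[TSO] allowed = {(0,0), (0,1), (0,2), (1,0), (1,1), (1,2)}
[PSO] allowed = {(0,0), (0,1), (0,2), (1,0), (1,1), (1,2)}
target (0,2) ∈ {SC,TSO,PSO}

SC:yes TSO:yes PSO:yes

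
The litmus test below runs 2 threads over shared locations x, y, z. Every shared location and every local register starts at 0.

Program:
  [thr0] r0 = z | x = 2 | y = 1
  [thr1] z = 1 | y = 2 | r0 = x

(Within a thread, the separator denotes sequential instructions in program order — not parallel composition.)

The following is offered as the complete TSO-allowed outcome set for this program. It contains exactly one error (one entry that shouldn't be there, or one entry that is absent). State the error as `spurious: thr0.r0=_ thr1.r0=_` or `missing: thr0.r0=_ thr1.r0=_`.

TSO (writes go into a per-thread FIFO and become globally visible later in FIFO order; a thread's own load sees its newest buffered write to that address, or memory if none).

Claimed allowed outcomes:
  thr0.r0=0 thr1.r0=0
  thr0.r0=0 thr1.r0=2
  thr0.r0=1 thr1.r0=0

outcome vector order: (thr0.r0,thr1.r0)
TSO (4): 0/0; 0/2; 1/0; 1/2
TSO∖claimed = {1/2}

missing: thr0.r0=1 thr1.r0=2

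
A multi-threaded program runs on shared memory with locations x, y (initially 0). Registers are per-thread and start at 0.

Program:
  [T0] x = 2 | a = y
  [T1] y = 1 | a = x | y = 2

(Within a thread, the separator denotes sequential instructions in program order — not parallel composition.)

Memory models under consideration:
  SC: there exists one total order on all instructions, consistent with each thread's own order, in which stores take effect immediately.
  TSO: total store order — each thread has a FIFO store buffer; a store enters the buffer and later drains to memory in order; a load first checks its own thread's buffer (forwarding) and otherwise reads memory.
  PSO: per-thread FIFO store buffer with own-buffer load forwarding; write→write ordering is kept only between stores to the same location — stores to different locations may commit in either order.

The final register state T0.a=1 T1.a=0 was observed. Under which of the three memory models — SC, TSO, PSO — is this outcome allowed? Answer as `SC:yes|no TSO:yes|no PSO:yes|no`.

SC:yes TSO:yes PSO:yes

outcome vector order: (T0.a,T1.a)
SC (5): 0/2 1/0 1/2 2/0 2/2
TSO (6): 0/0 0/2 1/0 1/2 2/0 2/2
PSO (6): 0/0 0/2 1/0 1/2 2/0 2/2
target 1/0 ∈ {SC,TSO,PSO}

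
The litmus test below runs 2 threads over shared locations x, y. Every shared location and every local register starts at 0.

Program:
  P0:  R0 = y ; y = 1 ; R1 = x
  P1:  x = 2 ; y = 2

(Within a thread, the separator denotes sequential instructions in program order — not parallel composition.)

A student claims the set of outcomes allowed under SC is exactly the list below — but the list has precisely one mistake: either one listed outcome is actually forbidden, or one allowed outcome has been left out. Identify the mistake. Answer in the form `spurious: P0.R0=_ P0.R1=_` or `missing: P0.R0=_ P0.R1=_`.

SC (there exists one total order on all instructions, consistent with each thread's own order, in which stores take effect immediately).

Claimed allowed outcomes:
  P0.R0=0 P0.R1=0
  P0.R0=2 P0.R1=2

missing: P0.R0=0 P0.R1=2

outcome vector order: (P0.R0,P0.R1)
under SC → 00; 02; 22
SC∖claimed = {02}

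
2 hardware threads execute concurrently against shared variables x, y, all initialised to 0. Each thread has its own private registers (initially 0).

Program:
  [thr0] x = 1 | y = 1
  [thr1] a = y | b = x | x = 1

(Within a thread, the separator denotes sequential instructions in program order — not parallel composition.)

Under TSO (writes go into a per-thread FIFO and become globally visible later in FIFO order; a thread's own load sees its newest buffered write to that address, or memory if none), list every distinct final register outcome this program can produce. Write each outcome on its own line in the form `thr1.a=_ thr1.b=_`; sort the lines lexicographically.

thr1.a=0 thr1.b=0
thr1.a=0 thr1.b=1
thr1.a=1 thr1.b=1

outcome vector order: (thr1.a,thr1.b)
|TSO outcomes| = 3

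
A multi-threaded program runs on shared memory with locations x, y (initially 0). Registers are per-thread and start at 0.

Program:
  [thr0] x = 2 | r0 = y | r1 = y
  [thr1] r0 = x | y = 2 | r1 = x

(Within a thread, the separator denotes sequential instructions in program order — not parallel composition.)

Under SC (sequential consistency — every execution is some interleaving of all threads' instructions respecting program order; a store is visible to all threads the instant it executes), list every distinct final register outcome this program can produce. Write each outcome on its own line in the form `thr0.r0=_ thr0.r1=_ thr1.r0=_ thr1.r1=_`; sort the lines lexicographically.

thr0.r0=0 thr0.r1=0 thr1.r0=0 thr1.r1=2
thr0.r0=0 thr0.r1=0 thr1.r0=2 thr1.r1=2
thr0.r0=0 thr0.r1=2 thr1.r0=0 thr1.r1=2
thr0.r0=0 thr0.r1=2 thr1.r0=2 thr1.r1=2
thr0.r0=2 thr0.r1=2 thr1.r0=0 thr1.r1=0
thr0.r0=2 thr0.r1=2 thr1.r0=0 thr1.r1=2
thr0.r0=2 thr0.r1=2 thr1.r0=2 thr1.r1=2

outcome vector order: (thr0.r0,thr0.r1,thr1.r0,thr1.r1)
|SC outcomes| = 7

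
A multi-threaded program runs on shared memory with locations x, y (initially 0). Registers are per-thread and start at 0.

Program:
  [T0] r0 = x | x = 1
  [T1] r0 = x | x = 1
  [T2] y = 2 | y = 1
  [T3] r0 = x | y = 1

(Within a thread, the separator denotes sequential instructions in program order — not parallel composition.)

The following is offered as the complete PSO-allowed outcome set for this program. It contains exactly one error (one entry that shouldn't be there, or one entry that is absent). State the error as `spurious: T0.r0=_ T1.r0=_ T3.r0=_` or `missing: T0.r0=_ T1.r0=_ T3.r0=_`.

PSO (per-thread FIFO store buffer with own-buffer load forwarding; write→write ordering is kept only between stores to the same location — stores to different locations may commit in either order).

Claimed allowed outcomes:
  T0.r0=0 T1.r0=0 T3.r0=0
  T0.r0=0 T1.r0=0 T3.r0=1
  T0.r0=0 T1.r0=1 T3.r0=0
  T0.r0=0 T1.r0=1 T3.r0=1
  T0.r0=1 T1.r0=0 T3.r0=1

outcome vector order: (T0.r0,T1.r0,T3.r0)
PSO: 6 outcomes — {000, 001, 010, 011, 100, 101}
PSO∖claimed = {100}

missing: T0.r0=1 T1.r0=0 T3.r0=0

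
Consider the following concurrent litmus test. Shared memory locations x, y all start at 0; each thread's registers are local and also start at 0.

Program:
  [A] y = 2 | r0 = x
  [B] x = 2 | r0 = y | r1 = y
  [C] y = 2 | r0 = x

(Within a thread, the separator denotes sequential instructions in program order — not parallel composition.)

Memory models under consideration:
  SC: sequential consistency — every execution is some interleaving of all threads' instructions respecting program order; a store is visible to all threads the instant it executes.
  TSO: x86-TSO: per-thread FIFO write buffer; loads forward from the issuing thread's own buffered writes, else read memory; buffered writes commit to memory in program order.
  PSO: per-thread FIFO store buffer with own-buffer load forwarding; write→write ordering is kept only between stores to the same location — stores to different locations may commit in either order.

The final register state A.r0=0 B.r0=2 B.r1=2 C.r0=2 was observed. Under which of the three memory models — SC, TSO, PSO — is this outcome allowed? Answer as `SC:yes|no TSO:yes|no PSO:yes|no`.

SC:yes TSO:yes PSO:yes

outcome vector order: (A.r0,B.r0,B.r1,C.r0)
under SC → 0220; 0222; 2002; 2022; 2220; 2222
under TSO → 0000; 0002; 0020; 0022; 0220; 0222; 2000; 2002; 2020; 2022; 2220; 2222
under PSO → 0000; 0002; 0020; 0022; 0220; 0222; 2000; 2002; 2020; 2022; 2220; 2222
target 0222 ∈ {SC,TSO,PSO}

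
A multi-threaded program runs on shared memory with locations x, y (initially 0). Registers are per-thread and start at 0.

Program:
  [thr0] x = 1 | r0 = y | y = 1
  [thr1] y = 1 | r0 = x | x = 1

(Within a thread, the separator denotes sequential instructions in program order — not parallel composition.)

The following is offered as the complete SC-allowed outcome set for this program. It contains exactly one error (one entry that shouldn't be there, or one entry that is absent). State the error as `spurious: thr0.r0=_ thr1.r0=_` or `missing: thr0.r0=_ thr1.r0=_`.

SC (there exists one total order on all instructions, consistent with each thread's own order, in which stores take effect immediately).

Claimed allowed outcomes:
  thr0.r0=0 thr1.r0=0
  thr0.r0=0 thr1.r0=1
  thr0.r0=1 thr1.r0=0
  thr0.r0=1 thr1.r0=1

spurious: thr0.r0=0 thr1.r0=0

outcome vector order: (thr0.r0,thr1.r0)
under SC → (0,1) (1,0) (1,1)
claimed∖SC = {(0,0)}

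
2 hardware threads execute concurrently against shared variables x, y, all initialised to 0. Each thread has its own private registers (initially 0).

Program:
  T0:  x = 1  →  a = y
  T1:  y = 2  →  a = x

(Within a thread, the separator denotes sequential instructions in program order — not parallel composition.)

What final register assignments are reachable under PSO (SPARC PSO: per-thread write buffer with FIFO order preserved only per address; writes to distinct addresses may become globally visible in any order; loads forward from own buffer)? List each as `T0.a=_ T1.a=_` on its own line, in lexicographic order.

T0.a=0 T1.a=0
T0.a=0 T1.a=1
T0.a=2 T1.a=0
T0.a=2 T1.a=1

outcome vector order: (T0.a,T1.a)
|PSO outcomes| = 4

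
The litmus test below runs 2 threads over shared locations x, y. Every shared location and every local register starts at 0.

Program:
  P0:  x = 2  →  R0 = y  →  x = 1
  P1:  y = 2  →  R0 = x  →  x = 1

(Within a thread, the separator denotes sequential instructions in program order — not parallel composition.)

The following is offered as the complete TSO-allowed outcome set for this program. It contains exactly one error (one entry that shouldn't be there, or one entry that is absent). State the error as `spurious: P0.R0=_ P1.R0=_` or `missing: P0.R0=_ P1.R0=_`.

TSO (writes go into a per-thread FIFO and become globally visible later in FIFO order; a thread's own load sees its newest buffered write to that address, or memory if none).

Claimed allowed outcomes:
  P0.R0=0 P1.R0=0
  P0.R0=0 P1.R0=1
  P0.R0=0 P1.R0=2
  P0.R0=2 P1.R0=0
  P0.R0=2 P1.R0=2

outcome vector order: (P0.R0,P1.R0)
TSO (6): 00; 01; 02; 20; 21; 22
TSO∖claimed = {21}

missing: P0.R0=2 P1.R0=1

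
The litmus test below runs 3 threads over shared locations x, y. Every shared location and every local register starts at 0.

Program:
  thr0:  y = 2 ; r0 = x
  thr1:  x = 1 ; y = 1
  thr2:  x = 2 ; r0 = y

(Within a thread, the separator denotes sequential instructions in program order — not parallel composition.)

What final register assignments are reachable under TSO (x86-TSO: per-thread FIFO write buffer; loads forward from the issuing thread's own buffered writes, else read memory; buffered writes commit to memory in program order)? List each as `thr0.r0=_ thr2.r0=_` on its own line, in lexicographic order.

outcome vector order: (thr0.r0,thr2.r0)
|TSO outcomes| = 9

thr0.r0=0 thr2.r0=0
thr0.r0=0 thr2.r0=1
thr0.r0=0 thr2.r0=2
thr0.r0=1 thr2.r0=0
thr0.r0=1 thr2.r0=1
thr0.r0=1 thr2.r0=2
thr0.r0=2 thr2.r0=0
thr0.r0=2 thr2.r0=1
thr0.r0=2 thr2.r0=2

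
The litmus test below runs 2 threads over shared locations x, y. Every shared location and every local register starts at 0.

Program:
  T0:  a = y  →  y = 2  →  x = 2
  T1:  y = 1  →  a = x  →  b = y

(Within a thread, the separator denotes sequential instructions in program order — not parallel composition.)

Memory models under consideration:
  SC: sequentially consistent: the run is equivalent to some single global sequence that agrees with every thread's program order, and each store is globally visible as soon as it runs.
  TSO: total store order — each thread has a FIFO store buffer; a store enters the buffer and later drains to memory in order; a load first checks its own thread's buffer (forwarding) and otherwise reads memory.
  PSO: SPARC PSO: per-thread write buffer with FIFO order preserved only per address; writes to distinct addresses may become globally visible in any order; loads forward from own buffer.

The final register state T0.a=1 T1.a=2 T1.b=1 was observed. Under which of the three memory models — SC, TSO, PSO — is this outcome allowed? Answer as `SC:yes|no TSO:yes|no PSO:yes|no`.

outcome vector order: (T0.a,T1.a,T1.b)
[SC] allowed = {0/0/1; 0/0/2; 0/2/1; 0/2/2; 1/0/1; 1/0/2; 1/2/2}
[TSO] allowed = {0/0/1; 0/0/2; 0/2/1; 0/2/2; 1/0/1; 1/0/2; 1/2/2}
[PSO] allowed = {0/0/1; 0/0/2; 0/2/1; 0/2/2; 1/0/1; 1/0/2; 1/2/1; 1/2/2}
target 1/2/1 ∈ {PSO}

SC:no TSO:no PSO:yes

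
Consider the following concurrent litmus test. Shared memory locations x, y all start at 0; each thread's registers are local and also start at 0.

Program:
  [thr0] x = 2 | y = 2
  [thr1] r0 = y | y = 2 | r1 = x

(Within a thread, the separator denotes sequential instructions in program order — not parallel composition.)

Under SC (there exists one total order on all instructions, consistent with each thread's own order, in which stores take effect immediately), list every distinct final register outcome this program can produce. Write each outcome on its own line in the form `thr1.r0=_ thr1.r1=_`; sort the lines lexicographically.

thr1.r0=0 thr1.r1=0
thr1.r0=0 thr1.r1=2
thr1.r0=2 thr1.r1=2

outcome vector order: (thr1.r0,thr1.r1)
|SC outcomes| = 3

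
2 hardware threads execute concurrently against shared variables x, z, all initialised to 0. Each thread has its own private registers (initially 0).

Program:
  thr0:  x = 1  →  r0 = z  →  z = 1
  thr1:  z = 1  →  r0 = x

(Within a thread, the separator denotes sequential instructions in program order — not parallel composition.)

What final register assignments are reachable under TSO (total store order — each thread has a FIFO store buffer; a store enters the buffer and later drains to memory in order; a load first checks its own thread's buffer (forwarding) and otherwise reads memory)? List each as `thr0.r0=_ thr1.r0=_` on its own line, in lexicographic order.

thr0.r0=0 thr1.r0=0
thr0.r0=0 thr1.r0=1
thr0.r0=1 thr1.r0=0
thr0.r0=1 thr1.r0=1

outcome vector order: (thr0.r0,thr1.r0)
|TSO outcomes| = 4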